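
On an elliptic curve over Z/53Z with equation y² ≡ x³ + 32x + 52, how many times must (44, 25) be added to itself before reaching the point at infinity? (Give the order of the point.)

8

2P: tangent at (44, 25): λ = (3·44² + 32)/(2·25) ≡ 10/50. 50⁻¹ ≡ 35 (mod 53), so λ ≡ 10·35 ≡ 32.
  x = λ² - 44 - 44 = 1024 - 88 ≡ 35; y = λ·(44 - 35) - 25 ≡ 51. → (35, 51)
3P: (35, 51) + (44, 25). λ = (25 - 51)/(44 - 35) ≡ 27/9 mod 53. 9⁻¹ ≡ 6 (mod 53), so λ ≡ 3.
  x = λ² - 35 - 44 = 9 - 79 ≡ 36; y = λ·(35 - 36) - 51 ≡ 52. → (36, 52)
4P: (36, 52) + (44, 25). λ = (25 - 52)/(44 - 36) ≡ 26/8 mod 53. 8⁻¹ ≡ 20 (mod 53) since 8·20 = 160 ≡ 1, so λ ≡ 43.
  x = λ² - 36 - 44 = 1849 - 80 ≡ 20; y = λ·(36 - 20) - 52 ≡ 0. → (20, 0)
5P: (20, 0) + (44, 25). λ = (25 - 0)/(44 - 20) ≡ 25/24 mod 53. 24⁻¹ ≡ 42 (mod 53), so λ ≡ 43.
  x = λ² - 20 - 44 = 1849 - 64 ≡ 36; y = λ·(20 - 36) - 0 ≡ 1. → (36, 1)
6P: (36, 1) + (44, 25). λ = (25 - 1)/(44 - 36) ≡ 24/8 mod 53. 8⁻¹ ≡ 20 (mod 53) since 8·20 = 160 ≡ 1, so λ ≡ 3.
  x = λ² - 36 - 44 = 9 - 80 ≡ 35; y = λ·(36 - 35) - 1 ≡ 2. → (35, 2)
7P: (35, 2) + (44, 25). λ = (25 - 2)/(44 - 35) ≡ 23/9 mod 53. 9⁻¹ ≡ 6 (mod 53), so λ ≡ 32.
  x = λ² - 35 - 44 = 1024 - 79 ≡ 44; y = λ·(35 - 44) - 2 ≡ 28. → (44, 28)
8P: (44, 28) + (44, 25): same x and y₁ ≡ -y₂, so the sum is the point at infinity.
8P = the point at infinity, so the order is 8.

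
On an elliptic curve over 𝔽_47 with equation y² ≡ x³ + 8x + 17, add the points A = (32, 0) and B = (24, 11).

(23, 17)

(32, 0) + (24, 11). λ = (11 - 0)/(24 - 32) ≡ 11/39 mod 47. 39⁻¹ ≡ 41 (mod 47), so λ ≡ 28.
  x = λ² - 32 - 24 = 784 - 56 ≡ 23; y = λ·(32 - 23) - 0 ≡ 17. → (23, 17)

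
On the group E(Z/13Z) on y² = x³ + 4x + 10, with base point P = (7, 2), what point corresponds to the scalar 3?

(4, 8)

Repeated addition: build up to 3P.
2P: tangent at (7, 2): λ = (3·7² + 4)/(2·2) ≡ 8/4. 4⁻¹ ≡ 10 (mod 13), so λ ≡ 8·10 ≡ 2.
  x = λ² - 7 - 7 = 4 - 14 ≡ 3; y = λ·(7 - 3) - 2 ≡ 6. → (3, 6)
3P: (3, 6) + (7, 2). λ = (2 - 6)/(7 - 3) ≡ 9/4 mod 13. 4⁻¹ ≡ 10 (mod 13), so λ ≡ 12.
  x = λ² - 3 - 7 = 144 - 10 ≡ 4; y = λ·(3 - 4) - 6 ≡ 8. → (4, 8)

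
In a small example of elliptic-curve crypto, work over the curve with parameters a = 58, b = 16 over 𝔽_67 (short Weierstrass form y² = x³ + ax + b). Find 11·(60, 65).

(63, 16)

Write P = (60, 65).
Double-and-add on 11 = (1011)₂. Start with P = (60, 65) for the leading 1-bit.
double: tangent at (60, 65): λ = (3·60² + 58)/(2·65) ≡ 4/63. 63⁻¹ ≡ 50 (mod 67), so λ ≡ 4·50 ≡ 66.
  x = λ² - 60 - 60 = 4356 - 120 ≡ 15; y = λ·(60 - 15) - 65 ≡ 24. → (15, 24)
double: tangent at (15, 24): λ = (3·15² + 58)/(2·24) ≡ 63/48. 48⁻¹ ≡ 7 (mod 67) since 48·7 = 336 ≡ 1, so λ ≡ 63·7 ≡ 39.
  x = λ² - 15 - 15 = 1521 - 30 ≡ 17; y = λ·(15 - 17) - 24 ≡ 32. → (17, 32)
add P: (17, 32) + (60, 65). λ = (65 - 32)/(60 - 17) ≡ 33/43 mod 67. 43⁻¹ ≡ 53 (mod 67), so λ ≡ 7.
  x = λ² - 17 - 60 = 49 - 77 ≡ 39; y = λ·(17 - 39) - 32 ≡ 15. → (39, 15)
double: tangent at (39, 15): λ = (3·39² + 58)/(2·15) ≡ 65/30. 30⁻¹ ≡ 38 (mod 67), so λ ≡ 65·38 ≡ 58.
  x = λ² - 39 - 39 = 3364 - 78 ≡ 3; y = λ·(39 - 3) - 15 ≡ 63. → (3, 63)
add P: (3, 63) + (60, 65). λ = (65 - 63)/(60 - 3) ≡ 2/57 mod 67. 57⁻¹ ≡ 20 (mod 67) since 57·20 = 1140 ≡ 1, so λ ≡ 40.
  x = λ² - 3 - 60 = 1600 - 63 ≡ 63; y = λ·(3 - 63) - 63 ≡ 16. → (63, 16)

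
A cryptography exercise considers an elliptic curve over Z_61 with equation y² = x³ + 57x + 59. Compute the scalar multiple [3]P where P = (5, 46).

Repeated addition: build up to 3P.
2P: tangent at (5, 46): λ = (3·5² + 57)/(2·46) ≡ 10/31. 31⁻¹ ≡ 2 (mod 61), so λ ≡ 10·2 ≡ 20.
  x = λ² - 5 - 5 = 400 - 10 ≡ 24; y = λ·(5 - 24) - 46 ≡ 1. → (24, 1)
3P: (24, 1) + (5, 46). λ = (46 - 1)/(5 - 24) ≡ 45/42 mod 61. 42⁻¹ ≡ 16 (mod 61) since 42·16 = 672 ≡ 1, so λ ≡ 49.
  x = λ² - 24 - 5 = 2401 - 29 ≡ 54; y = λ·(24 - 54) - 1 ≡ 54. → (54, 54)

(54, 54)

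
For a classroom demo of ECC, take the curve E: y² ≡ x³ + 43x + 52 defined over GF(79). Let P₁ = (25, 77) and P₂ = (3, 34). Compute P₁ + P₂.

(25, 77) + (3, 34). λ = (34 - 77)/(3 - 25) ≡ 36/57 mod 79. 57⁻¹ ≡ 61 (mod 79), so λ ≡ 63.
  x = λ² - 25 - 3 = 3969 - 28 ≡ 70; y = λ·(25 - 70) - 77 ≡ 11. → (70, 11)

(70, 11)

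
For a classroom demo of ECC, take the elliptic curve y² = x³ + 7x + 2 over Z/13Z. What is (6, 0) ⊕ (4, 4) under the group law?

(7, 2)

(6, 0) + (4, 4). λ = (4 - 0)/(4 - 6) ≡ 4/11 mod 13. 11⁻¹ ≡ 6 (mod 13) since 11·6 = 66 ≡ 1, so λ ≡ 11.
  x = λ² - 6 - 4 = 121 - 10 ≡ 7; y = λ·(6 - 7) - 0 ≡ 2. → (7, 2)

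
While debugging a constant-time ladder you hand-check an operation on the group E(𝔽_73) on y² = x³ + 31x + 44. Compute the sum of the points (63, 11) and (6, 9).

(12, 10)

(63, 11) + (6, 9). λ = (9 - 11)/(6 - 63) ≡ 71/16 mod 73. 16⁻¹ ≡ 32 (mod 73), so λ ≡ 9.
  x = λ² - 63 - 6 = 81 - 69 ≡ 12; y = λ·(63 - 12) - 11 ≡ 10. → (12, 10)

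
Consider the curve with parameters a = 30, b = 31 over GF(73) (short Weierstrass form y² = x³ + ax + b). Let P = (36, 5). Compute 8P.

Double-and-add on 8 = (1000)₂. Start with P = (36, 5) for the leading 1-bit.
double: tangent at (36, 5): λ = (3·36² + 30)/(2·5) ≡ 49/10. 10⁻¹ ≡ 22 (mod 73) since 10·22 = 220 ≡ 1, so λ ≡ 49·22 ≡ 56.
  x = λ² - 36 - 36 = 3136 - 72 ≡ 71; y = λ·(36 - 71) - 5 ≡ 6. → (71, 6)
double: tangent at (71, 6): λ = (3·71² + 30)/(2·6) ≡ 42/12. 12⁻¹ ≡ 67 (mod 73) since 12·67 = 804 ≡ 1, so λ ≡ 42·67 ≡ 40.
  x = λ² - 71 - 71 = 1600 - 142 ≡ 71; y = λ·(71 - 71) - 6 ≡ 67. → (71, 67)
double: tangent at (71, 67): λ = (3·71² + 30)/(2·67) ≡ 42/61. 61⁻¹ ≡ 6 (mod 73), so λ ≡ 42·6 ≡ 33.
  x = λ² - 71 - 71 = 1089 - 142 ≡ 71; y = λ·(71 - 71) - 67 ≡ 6. → (71, 6)

(71, 6)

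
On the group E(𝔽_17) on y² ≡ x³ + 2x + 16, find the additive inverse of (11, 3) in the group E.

(11, 14)

-(11, 3) = (11, -3 mod 17) = (11, 14).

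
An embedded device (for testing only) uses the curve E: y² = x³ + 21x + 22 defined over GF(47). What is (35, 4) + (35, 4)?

tangent at (35, 4): λ = (3·35² + 21)/(2·4) ≡ 30/8. 8⁻¹ ≡ 6 (mod 47), so λ ≡ 30·6 ≡ 39.
  x = λ² - 35 - 35 = 1521 - 70 ≡ 41; y = λ·(35 - 41) - 4 ≡ 44. → (41, 44)

(41, 44)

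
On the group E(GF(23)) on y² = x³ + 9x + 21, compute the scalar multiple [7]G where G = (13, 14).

(14, 4)

Repeated addition: build up to 7G.
2G: tangent at (13, 14): λ = (3·13² + 9)/(2·14) ≡ 10/5. 5⁻¹ ≡ 14 (mod 23) since 5·14 = 70 ≡ 1, so λ ≡ 10·14 ≡ 2.
  x = λ² - 13 - 13 = 4 - 26 ≡ 1; y = λ·(13 - 1) - 14 ≡ 10. → (1, 10)
3G: (1, 10) + (13, 14). λ = (14 - 10)/(13 - 1) ≡ 4/12 mod 23. 12⁻¹ ≡ 2 (mod 23) since 12·2 = 24 ≡ 1, so λ ≡ 8.
  x = λ² - 1 - 13 = 64 - 14 ≡ 4; y = λ·(1 - 4) - 10 ≡ 12. → (4, 12)
4G: (4, 12) + (13, 14). λ = (14 - 12)/(13 - 4) ≡ 2/9 mod 23. 9⁻¹ ≡ 18 (mod 23), so λ ≡ 13.
  x = λ² - 4 - 13 = 169 - 17 ≡ 14; y = λ·(4 - 14) - 12 ≡ 19. → (14, 19)
5G: (14, 19) + (13, 14). λ = (14 - 19)/(13 - 14) ≡ 18/22 mod 23. 22⁻¹ ≡ 22 (mod 23), so λ ≡ 5.
  x = λ² - 14 - 13 = 25 - 27 ≡ 21; y = λ·(14 - 21) - 19 ≡ 15. → (21, 15)
6G: (21, 15) + (13, 14). λ = (14 - 15)/(13 - 21) ≡ 22/15 mod 23. 15⁻¹ ≡ 20 (mod 23), so λ ≡ 3.
  x = λ² - 21 - 13 = 9 - 34 ≡ 21; y = λ·(21 - 21) - 15 ≡ 8. → (21, 8)
7G: (21, 8) + (13, 14). λ = (14 - 8)/(13 - 21) ≡ 6/15 mod 23. 15⁻¹ ≡ 20 (mod 23) since 15·20 = 300 ≡ 1, so λ ≡ 5.
  x = λ² - 21 - 13 = 25 - 34 ≡ 14; y = λ·(21 - 14) - 8 ≡ 4. → (14, 4)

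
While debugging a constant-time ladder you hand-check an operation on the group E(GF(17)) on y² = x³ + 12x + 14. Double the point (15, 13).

tangent at (15, 13): λ = (3·15² + 12)/(2·13) ≡ 7/9. 9⁻¹ ≡ 2 (mod 17), so λ ≡ 7·2 ≡ 14.
  x = λ² - 15 - 15 = 196 - 30 ≡ 13; y = λ·(15 - 13) - 13 ≡ 15. → (13, 15)

(13, 15)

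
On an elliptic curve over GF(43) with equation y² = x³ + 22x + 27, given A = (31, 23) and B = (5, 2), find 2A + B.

(24, 19)

First 2A:
Repeated addition: build up to 2A.
2A: tangent at (31, 23): λ = (3·31² + 22)/(2·23) ≡ 24/3. 3⁻¹ ≡ 29 (mod 43) since 3·29 = 87 ≡ 1, so λ ≡ 24·29 ≡ 8.
  x = λ² - 31 - 31 = 64 - 62 ≡ 2; y = λ·(31 - 2) - 23 ≡ 37. → (2, 37)
2A = (2, 37).
Finally 2A + B:
(2, 37) + (5, 2). λ = (2 - 37)/(5 - 2) ≡ 8/3 mod 43. 3⁻¹ ≡ 29 (mod 43) since 3·29 = 87 ≡ 1, so λ ≡ 17.
  x = λ² - 2 - 5 = 289 - 7 ≡ 24; y = λ·(2 - 24) - 37 ≡ 19. → (24, 19)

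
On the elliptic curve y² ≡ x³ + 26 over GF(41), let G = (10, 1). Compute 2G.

tangent at (10, 1): λ = (3·10² + 0)/(2·1) ≡ 13/2. 2⁻¹ ≡ 21 (mod 41) since 2·21 = 42 ≡ 1, so λ ≡ 13·21 ≡ 27.
  x = λ² - 10 - 10 = 729 - 20 ≡ 12; y = λ·(10 - 12) - 1 ≡ 27. → (12, 27)

(12, 27)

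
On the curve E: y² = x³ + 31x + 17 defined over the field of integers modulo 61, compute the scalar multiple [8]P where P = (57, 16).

Double-and-add on 8 = (1000)₂. Start with P = (57, 16) for the leading 1-bit.
double: tangent at (57, 16): λ = (3·57² + 31)/(2·16) ≡ 18/32. 32⁻¹ ≡ 21 (mod 61) since 32·21 = 672 ≡ 1, so λ ≡ 18·21 ≡ 12.
  x = λ² - 57 - 57 = 144 - 114 ≡ 30; y = λ·(57 - 30) - 16 ≡ 3. → (30, 3)
double: tangent at (30, 3): λ = (3·30² + 31)/(2·3) ≡ 47/6. 6⁻¹ ≡ 51 (mod 61), so λ ≡ 47·51 ≡ 18.
  x = λ² - 30 - 30 = 324 - 60 ≡ 20; y = λ·(30 - 20) - 3 ≡ 55. → (20, 55)
double: tangent at (20, 55): λ = (3·20² + 31)/(2·55) ≡ 11/49. 49⁻¹ ≡ 5 (mod 61), so λ ≡ 11·5 ≡ 55.
  x = λ² - 20 - 20 = 3025 - 40 ≡ 57; y = λ·(20 - 57) - 55 ≡ 45. → (57, 45)

(57, 45)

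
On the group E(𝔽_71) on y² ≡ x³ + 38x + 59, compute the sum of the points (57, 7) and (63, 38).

(27, 6)

(57, 7) + (63, 38). λ = (38 - 7)/(63 - 57) ≡ 31/6 mod 71. 6⁻¹ ≡ 12 (mod 71) since 6·12 = 72 ≡ 1, so λ ≡ 17.
  x = λ² - 57 - 63 = 289 - 120 ≡ 27; y = λ·(57 - 27) - 7 ≡ 6. → (27, 6)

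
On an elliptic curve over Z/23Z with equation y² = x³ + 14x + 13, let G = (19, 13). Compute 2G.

tangent at (19, 13): λ = (3·19² + 14)/(2·13) ≡ 16/3. 3⁻¹ ≡ 8 (mod 23) since 3·8 = 24 ≡ 1, so λ ≡ 16·8 ≡ 13.
  x = λ² - 19 - 19 = 169 - 38 ≡ 16; y = λ·(19 - 16) - 13 ≡ 3. → (16, 3)

(16, 3)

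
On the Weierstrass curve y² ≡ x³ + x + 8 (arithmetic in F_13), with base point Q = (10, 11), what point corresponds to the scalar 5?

(6, 3)

Double-and-add on 5 = (101)₂. Start with Q = (10, 11) for the leading 1-bit.
double: tangent at (10, 11): λ = (3·10² + 1)/(2·11) ≡ 2/9. 9⁻¹ ≡ 3 (mod 13) since 9·3 = 27 ≡ 1, so λ ≡ 2·3 ≡ 6.
  x = λ² - 10 - 10 = 36 - 20 ≡ 3; y = λ·(10 - 3) - 11 ≡ 5. → (3, 5)
double: tangent at (3, 5): λ = (3·3² + 1)/(2·5) ≡ 2/10. 10⁻¹ ≡ 4 (mod 13) since 10·4 = 40 ≡ 1, so λ ≡ 2·4 ≡ 8.
  x = λ² - 3 - 3 = 64 - 6 ≡ 6; y = λ·(3 - 6) - 5 ≡ 10. → (6, 10)
add Q: (6, 10) + (10, 11). λ = (11 - 10)/(10 - 6) ≡ 1/4 mod 13. 4⁻¹ ≡ 10 (mod 13), so λ ≡ 10.
  x = λ² - 6 - 10 = 100 - 16 ≡ 6; y = λ·(6 - 6) - 10 ≡ 3. → (6, 3)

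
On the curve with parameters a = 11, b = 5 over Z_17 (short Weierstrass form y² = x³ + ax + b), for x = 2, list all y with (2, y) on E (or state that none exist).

x³ + 11x + 5 = 35 ≡ 1 (mod 17).
Square roots of 1 mod 17: 1 and 16 (since 1² = 1 ≡ 1).

1, 16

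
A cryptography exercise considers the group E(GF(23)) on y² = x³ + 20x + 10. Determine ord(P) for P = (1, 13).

9

2P: tangent at (1, 13): λ = (3·1² + 20)/(2·13) ≡ 0/3. 3⁻¹ ≡ 8 (mod 23), so λ ≡ 0·8 ≡ 0.
  x = λ² - 1 - 1 = 0 - 2 ≡ 21; y = λ·(1 - 21) - 13 ≡ 10. → (21, 10)
3P: (21, 10) + (1, 13). λ = (13 - 10)/(1 - 21) ≡ 3/3 mod 23. 3⁻¹ ≡ 8 (mod 23), so λ ≡ 1.
  x = λ² - 21 - 1 = 1 - 22 ≡ 2; y = λ·(21 - 2) - 10 ≡ 9. → (2, 9)
4P: (2, 9) + (1, 13). λ = (13 - 9)/(1 - 2) ≡ 4/22 mod 23. 22⁻¹ ≡ 22 (mod 23), so λ ≡ 19.
  x = λ² - 2 - 1 = 361 - 3 ≡ 13; y = λ·(2 - 13) - 9 ≡ 12. → (13, 12)
5P: (13, 12) + (1, 13). λ = (13 - 12)/(1 - 13) ≡ 1/11 mod 23. 11⁻¹ ≡ 21 (mod 23), so λ ≡ 21.
  x = λ² - 13 - 1 = 441 - 14 ≡ 13; y = λ·(13 - 13) - 12 ≡ 11. → (13, 11)
6P: (13, 11) + (1, 13). λ = (13 - 11)/(1 - 13) ≡ 2/11 mod 23. 11⁻¹ ≡ 21 (mod 23), so λ ≡ 19.
  x = λ² - 13 - 1 = 361 - 14 ≡ 2; y = λ·(13 - 2) - 11 ≡ 14. → (2, 14)
7P: (2, 14) + (1, 13). λ = (13 - 14)/(1 - 2) ≡ 22/22 mod 23. 22⁻¹ ≡ 22 (mod 23) since 22·22 = 484 ≡ 1, so λ ≡ 1.
  x = λ² - 2 - 1 = 1 - 3 ≡ 21; y = λ·(2 - 21) - 14 ≡ 13. → (21, 13)
8P: (21, 13) + (1, 13). λ = (13 - 13)/(1 - 21) ≡ 0/3 mod 23. 3⁻¹ ≡ 8 (mod 23), so λ ≡ 0.
  x = λ² - 21 - 1 = 0 - 22 ≡ 1; y = λ·(21 - 1) - 13 ≡ 10. → (1, 10)
9P: (1, 10) + (1, 13): same x and y₁ ≡ -y₂, so the sum is the point at infinity.
9P = the point at infinity, so the order is 9.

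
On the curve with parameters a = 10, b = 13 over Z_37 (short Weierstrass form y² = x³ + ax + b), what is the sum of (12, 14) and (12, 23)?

O

The two points share x = 12 and their y-coordinates satisfy 14 + 23 ≡ 0 (mod 37), so they are inverses. Their sum is the point at infinity.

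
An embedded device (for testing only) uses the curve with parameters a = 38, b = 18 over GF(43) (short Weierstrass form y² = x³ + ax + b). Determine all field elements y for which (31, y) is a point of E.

none

x³ + 38x + 18 = 30987 ≡ 27 (mod 43).
27 is a non-residue mod 43; no y exists.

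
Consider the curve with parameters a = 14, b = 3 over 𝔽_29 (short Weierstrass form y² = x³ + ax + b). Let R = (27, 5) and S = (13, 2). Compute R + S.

(25, 12)

(27, 5) + (13, 2). λ = (2 - 5)/(13 - 27) ≡ 26/15 mod 29. 15⁻¹ ≡ 2 (mod 29), so λ ≡ 23.
  x = λ² - 27 - 13 = 529 - 40 ≡ 25; y = λ·(27 - 25) - 5 ≡ 12. → (25, 12)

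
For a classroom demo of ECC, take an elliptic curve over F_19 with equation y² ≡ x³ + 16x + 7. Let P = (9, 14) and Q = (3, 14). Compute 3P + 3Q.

First 3P:
Repeated addition: build up to 3P.
2P: tangent at (9, 14): λ = (3·9² + 16)/(2·14) ≡ 12/9. 9⁻¹ ≡ 17 (mod 19), so λ ≡ 12·17 ≡ 14.
  x = λ² - 9 - 9 = 196 - 18 ≡ 7; y = λ·(9 - 7) - 14 ≡ 14. → (7, 14)
3P: (7, 14) + (9, 14). λ = (14 - 14)/(9 - 7) ≡ 0/2 mod 19. 2⁻¹ ≡ 10 (mod 19) since 2·10 = 20 ≡ 1, so λ ≡ 0.
  x = λ² - 7 - 9 = 0 - 16 ≡ 3; y = λ·(7 - 3) - 14 ≡ 5. → (3, 5)
3P = (3, 5).
Next 3Q:
Repeated addition: build up to 3Q.
2Q: tangent at (3, 14): λ = (3·3² + 16)/(2·14) ≡ 5/9. 9⁻¹ ≡ 17 (mod 19), so λ ≡ 5·17 ≡ 9.
  x = λ² - 3 - 3 = 81 - 6 ≡ 18; y = λ·(3 - 18) - 14 ≡ 3. → (18, 3)
3Q: (18, 3) + (3, 14). λ = (14 - 3)/(3 - 18) ≡ 11/4 mod 19. 4⁻¹ ≡ 5 (mod 19), so λ ≡ 17.
  x = λ² - 18 - 3 = 289 - 21 ≡ 2; y = λ·(18 - 2) - 3 ≡ 3. → (2, 3)
3Q = (2, 3).
Finally 3P + 3Q:
(3, 5) + (2, 3). λ = (3 - 5)/(2 - 3) ≡ 17/18 mod 19. 18⁻¹ ≡ 18 (mod 19) since 18·18 = 324 ≡ 1, so λ ≡ 2.
  x = λ² - 3 - 2 = 4 - 5 ≡ 18; y = λ·(3 - 18) - 5 ≡ 3. → (18, 3)

(18, 3)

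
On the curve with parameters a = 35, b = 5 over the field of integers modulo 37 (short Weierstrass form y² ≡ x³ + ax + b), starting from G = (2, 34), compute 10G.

(16, 31)

Repeated addition: build up to 10G.
2G: tangent at (2, 34): λ = (3·2² + 35)/(2·34) ≡ 10/31. 31⁻¹ ≡ 6 (mod 37), so λ ≡ 10·6 ≡ 23.
  x = λ² - 2 - 2 = 529 - 4 ≡ 7; y = λ·(2 - 7) - 34 ≡ 36. → (7, 36)
3G: (7, 36) + (2, 34). λ = (34 - 36)/(2 - 7) ≡ 35/32 mod 37. 32⁻¹ ≡ 22 (mod 37) since 32·22 = 704 ≡ 1, so λ ≡ 30.
  x = λ² - 7 - 2 = 900 - 9 ≡ 3; y = λ·(7 - 3) - 36 ≡ 10. → (3, 10)
4G: (3, 10) + (2, 34). λ = (34 - 10)/(2 - 3) ≡ 24/36 mod 37. 36⁻¹ ≡ 36 (mod 37), so λ ≡ 13.
  x = λ² - 3 - 2 = 169 - 5 ≡ 16; y = λ·(3 - 16) - 10 ≡ 6. → (16, 6)
5G: (16, 6) + (2, 34). λ = (34 - 6)/(2 - 16) ≡ 28/23 mod 37. 23⁻¹ ≡ 29 (mod 37) since 23·29 = 667 ≡ 1, so λ ≡ 35.
  x = λ² - 16 - 2 = 1225 - 18 ≡ 23; y = λ·(16 - 23) - 6 ≡ 8. → (23, 8)
6G: (23, 8) + (2, 34). λ = (34 - 8)/(2 - 23) ≡ 26/16 mod 37. 16⁻¹ ≡ 7 (mod 37), so λ ≡ 34.
  x = λ² - 23 - 2 = 1156 - 25 ≡ 21; y = λ·(23 - 21) - 8 ≡ 23. → (21, 23)
7G: (21, 23) + (2, 34). λ = (34 - 23)/(2 - 21) ≡ 11/18 mod 37. 18⁻¹ ≡ 35 (mod 37) since 18·35 = 630 ≡ 1, so λ ≡ 15.
  x = λ² - 21 - 2 = 225 - 23 ≡ 17; y = λ·(21 - 17) - 23 ≡ 0. → (17, 0)
8G: (17, 0) + (2, 34). λ = (34 - 0)/(2 - 17) ≡ 34/22 mod 37. 22⁻¹ ≡ 32 (mod 37), so λ ≡ 15.
  x = λ² - 17 - 2 = 225 - 19 ≡ 21; y = λ·(17 - 21) - 0 ≡ 14. → (21, 14)
9G: (21, 14) + (2, 34). λ = (34 - 14)/(2 - 21) ≡ 20/18 mod 37. 18⁻¹ ≡ 35 (mod 37), so λ ≡ 34.
  x = λ² - 21 - 2 = 1156 - 23 ≡ 23; y = λ·(21 - 23) - 14 ≡ 29. → (23, 29)
10G: (23, 29) + (2, 34). λ = (34 - 29)/(2 - 23) ≡ 5/16 mod 37. 16⁻¹ ≡ 7 (mod 37), so λ ≡ 35.
  x = λ² - 23 - 2 = 1225 - 25 ≡ 16; y = λ·(23 - 16) - 29 ≡ 31. → (16, 31)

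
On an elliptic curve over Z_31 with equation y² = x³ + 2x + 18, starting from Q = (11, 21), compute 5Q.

Repeated addition: build up to 5Q.
2Q: tangent at (11, 21): λ = (3·11² + 2)/(2·21) ≡ 24/11. 11⁻¹ ≡ 17 (mod 31) since 11·17 = 187 ≡ 1, so λ ≡ 24·17 ≡ 5.
  x = λ² - 11 - 11 = 25 - 22 ≡ 3; y = λ·(11 - 3) - 21 ≡ 19. → (3, 19)
3Q: (3, 19) + (11, 21). λ = (21 - 19)/(11 - 3) ≡ 2/8 mod 31. 8⁻¹ ≡ 4 (mod 31), so λ ≡ 8.
  x = λ² - 3 - 11 = 64 - 14 ≡ 19; y = λ·(3 - 19) - 19 ≡ 8. → (19, 8)
4Q: (19, 8) + (11, 21). λ = (21 - 8)/(11 - 19) ≡ 13/23 mod 31. 23⁻¹ ≡ 27 (mod 31), so λ ≡ 10.
  x = λ² - 19 - 11 = 100 - 30 ≡ 8; y = λ·(19 - 8) - 8 ≡ 9. → (8, 9)
5Q: (8, 9) + (11, 21). λ = (21 - 9)/(11 - 8) ≡ 12/3 mod 31. 3⁻¹ ≡ 21 (mod 31), so λ ≡ 4.
  x = λ² - 8 - 11 = 16 - 19 ≡ 28; y = λ·(8 - 28) - 9 ≡ 4. → (28, 4)

(28, 4)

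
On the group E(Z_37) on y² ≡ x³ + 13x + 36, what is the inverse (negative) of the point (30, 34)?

(30, 3)

-(30, 34) = (30, -34 mod 37) = (30, 3).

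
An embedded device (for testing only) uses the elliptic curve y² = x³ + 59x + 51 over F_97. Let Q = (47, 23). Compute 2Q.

tangent at (47, 23): λ = (3·47² + 59)/(2·23) ≡ 90/46. 46⁻¹ ≡ 19 (mod 97) since 46·19 = 874 ≡ 1, so λ ≡ 90·19 ≡ 61.
  x = λ² - 47 - 47 = 3721 - 94 ≡ 38; y = λ·(47 - 38) - 23 ≡ 41. → (38, 41)

(38, 41)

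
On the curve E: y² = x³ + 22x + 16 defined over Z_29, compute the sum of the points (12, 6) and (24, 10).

(12, 6) + (24, 10). λ = (10 - 6)/(24 - 12) ≡ 4/12 mod 29. 12⁻¹ ≡ 17 (mod 29), so λ ≡ 10.
  x = λ² - 12 - 24 = 100 - 36 ≡ 6; y = λ·(12 - 6) - 6 ≡ 25. → (6, 25)

(6, 25)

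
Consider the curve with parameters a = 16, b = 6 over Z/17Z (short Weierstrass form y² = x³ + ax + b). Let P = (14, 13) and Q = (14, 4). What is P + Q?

The two points share x = 14 and their y-coordinates satisfy 13 + 4 ≡ 0 (mod 17), so they are inverses. Their sum is O.

O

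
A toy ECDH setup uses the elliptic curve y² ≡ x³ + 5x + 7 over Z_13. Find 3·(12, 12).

(9, 1)

Write P = (12, 12).
Repeated addition: build up to 3P.
2P: tangent at (12, 12): λ = (3·12² + 5)/(2·12) ≡ 8/11. 11⁻¹ ≡ 6 (mod 13) since 11·6 = 66 ≡ 1, so λ ≡ 8·6 ≡ 9.
  x = λ² - 12 - 12 = 81 - 24 ≡ 5; y = λ·(12 - 5) - 12 ≡ 12. → (5, 12)
3P: (5, 12) + (12, 12). λ = (12 - 12)/(12 - 5) ≡ 0/7 mod 13. 7⁻¹ ≡ 2 (mod 13), so λ ≡ 0.
  x = λ² - 5 - 12 = 0 - 17 ≡ 9; y = λ·(5 - 9) - 12 ≡ 1. → (9, 1)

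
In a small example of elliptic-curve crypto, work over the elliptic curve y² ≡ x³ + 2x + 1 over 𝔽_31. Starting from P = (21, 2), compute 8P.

(17, 9)

Repeated addition: build up to 8P.
2P: tangent at (21, 2): λ = (3·21² + 2)/(2·2) ≡ 23/4. 4⁻¹ ≡ 8 (mod 31) since 4·8 = 32 ≡ 1, so λ ≡ 23·8 ≡ 29.
  x = λ² - 21 - 21 = 841 - 42 ≡ 24; y = λ·(21 - 24) - 2 ≡ 4. → (24, 4)
3P: (24, 4) + (21, 2). λ = (2 - 4)/(21 - 24) ≡ 29/28 mod 31. 28⁻¹ ≡ 10 (mod 31), so λ ≡ 11.
  x = λ² - 24 - 21 = 121 - 45 ≡ 14; y = λ·(24 - 14) - 4 ≡ 13. → (14, 13)
4P: (14, 13) + (21, 2). λ = (2 - 13)/(21 - 14) ≡ 20/7 mod 31. 7⁻¹ ≡ 9 (mod 31), so λ ≡ 25.
  x = λ² - 14 - 21 = 625 - 35 ≡ 1; y = λ·(14 - 1) - 13 ≡ 2. → (1, 2)
5P: (1, 2) + (21, 2). λ = (2 - 2)/(21 - 1) ≡ 0/20 mod 31. 20⁻¹ ≡ 14 (mod 31), so λ ≡ 0.
  x = λ² - 1 - 21 = 0 - 22 ≡ 9; y = λ·(1 - 9) - 2 ≡ 29. → (9, 29)
6P: (9, 29) + (21, 2). λ = (2 - 29)/(21 - 9) ≡ 4/12 mod 31. 12⁻¹ ≡ 13 (mod 31) since 12·13 = 156 ≡ 1, so λ ≡ 21.
  x = λ² - 9 - 21 = 441 - 30 ≡ 8; y = λ·(9 - 8) - 29 ≡ 23. → (8, 23)
7P: (8, 23) + (21, 2). λ = (2 - 23)/(21 - 8) ≡ 10/13 mod 31. 13⁻¹ ≡ 12 (mod 31), so λ ≡ 27.
  x = λ² - 8 - 21 = 729 - 29 ≡ 18; y = λ·(8 - 18) - 23 ≡ 17. → (18, 17)
8P: (18, 17) + (21, 2). λ = (2 - 17)/(21 - 18) ≡ 16/3 mod 31. 3⁻¹ ≡ 21 (mod 31), so λ ≡ 26.
  x = λ² - 18 - 21 = 676 - 39 ≡ 17; y = λ·(18 - 17) - 17 ≡ 9. → (17, 9)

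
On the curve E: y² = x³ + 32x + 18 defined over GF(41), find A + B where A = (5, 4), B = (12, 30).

(5, 4) + (12, 30). λ = (30 - 4)/(12 - 5) ≡ 26/7 mod 41. 7⁻¹ ≡ 6 (mod 41), so λ ≡ 33.
  x = λ² - 5 - 12 = 1089 - 17 ≡ 6; y = λ·(5 - 6) - 4 ≡ 4. → (6, 4)

(6, 4)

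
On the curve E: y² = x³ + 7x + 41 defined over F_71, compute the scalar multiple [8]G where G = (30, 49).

(32, 35)

Double-and-add on 8 = (1000)₂. Start with G = (30, 49) for the leading 1-bit.
double: tangent at (30, 49): λ = (3·30² + 7)/(2·49) ≡ 9/27. 27⁻¹ ≡ 50 (mod 71) since 27·50 = 1350 ≡ 1, so λ ≡ 9·50 ≡ 24.
  x = λ² - 30 - 30 = 576 - 60 ≡ 19; y = λ·(30 - 19) - 49 ≡ 2. → (19, 2)
double: tangent at (19, 2): λ = (3·19² + 7)/(2·2) ≡ 25/4. 4⁻¹ ≡ 18 (mod 71) since 4·18 = 72 ≡ 1, so λ ≡ 25·18 ≡ 24.
  x = λ² - 19 - 19 = 576 - 38 ≡ 41; y = λ·(19 - 41) - 2 ≡ 38. → (41, 38)
double: tangent at (41, 38): λ = (3·41² + 7)/(2·38) ≡ 9/5. 5⁻¹ ≡ 57 (mod 71), so λ ≡ 9·57 ≡ 16.
  x = λ² - 41 - 41 = 256 - 82 ≡ 32; y = λ·(41 - 32) - 38 ≡ 35. → (32, 35)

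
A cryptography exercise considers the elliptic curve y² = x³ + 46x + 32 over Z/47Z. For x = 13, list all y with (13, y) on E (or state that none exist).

17, 30

x³ + 46x + 32 = 2827 ≡ 7 (mod 47).
Square roots of 7 mod 47: 17 and 30 (since 17² = 289 ≡ 7).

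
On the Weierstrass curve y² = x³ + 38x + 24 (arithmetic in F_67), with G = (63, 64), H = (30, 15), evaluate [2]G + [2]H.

(10, 59)

First 2G:
Repeated addition: build up to 2G.
2G: tangent at (63, 64): λ = (3·63² + 38)/(2·64) ≡ 19/61. 61⁻¹ ≡ 11 (mod 67) since 61·11 = 671 ≡ 1, so λ ≡ 19·11 ≡ 8.
  x = λ² - 63 - 63 = 64 - 126 ≡ 5; y = λ·(63 - 5) - 64 ≡ 65. → (5, 65)
2G = (5, 65).
Next 2H:
Repeated addition: build up to 2H.
2H: tangent at (30, 15): λ = (3·30² + 38)/(2·15) ≡ 58/30. 30⁻¹ ≡ 38 (mod 67), so λ ≡ 58·38 ≡ 60.
  x = λ² - 30 - 30 = 3600 - 60 ≡ 56; y = λ·(30 - 56) - 15 ≡ 33. → (56, 33)
2H = (56, 33).
Finally 2G + 2H:
(5, 65) + (56, 33). λ = (33 - 65)/(56 - 5) ≡ 35/51 mod 67. 51⁻¹ ≡ 46 (mod 67) since 51·46 = 2346 ≡ 1, so λ ≡ 2.
  x = λ² - 5 - 56 = 4 - 61 ≡ 10; y = λ·(5 - 10) - 65 ≡ 59. → (10, 59)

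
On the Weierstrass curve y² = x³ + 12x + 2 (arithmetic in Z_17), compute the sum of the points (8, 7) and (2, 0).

(8, 7) + (2, 0). λ = (0 - 7)/(2 - 8) ≡ 10/11 mod 17. 11⁻¹ ≡ 14 (mod 17) since 11·14 = 154 ≡ 1, so λ ≡ 4.
  x = λ² - 8 - 2 = 16 - 10 ≡ 6; y = λ·(8 - 6) - 7 ≡ 1. → (6, 1)

(6, 1)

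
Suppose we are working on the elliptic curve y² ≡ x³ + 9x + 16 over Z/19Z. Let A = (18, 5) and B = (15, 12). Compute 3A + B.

(6, 1)

First 3A:
Repeated addition: build up to 3A.
2A: tangent at (18, 5): λ = (3·18² + 9)/(2·5) ≡ 12/10. 10⁻¹ ≡ 2 (mod 19) since 10·2 = 20 ≡ 1, so λ ≡ 12·2 ≡ 5.
  x = λ² - 18 - 18 = 25 - 36 ≡ 8; y = λ·(18 - 8) - 5 ≡ 7. → (8, 7)
3A: (8, 7) + (18, 5). λ = (5 - 7)/(18 - 8) ≡ 17/10 mod 19. 10⁻¹ ≡ 2 (mod 19), so λ ≡ 15.
  x = λ² - 8 - 18 = 225 - 26 ≡ 9; y = λ·(8 - 9) - 7 ≡ 16. → (9, 16)
3A = (9, 16).
Finally 3A + B:
(9, 16) + (15, 12). λ = (12 - 16)/(15 - 9) ≡ 15/6 mod 19. 6⁻¹ ≡ 16 (mod 19), so λ ≡ 12.
  x = λ² - 9 - 15 = 144 - 24 ≡ 6; y = λ·(9 - 6) - 16 ≡ 1. → (6, 1)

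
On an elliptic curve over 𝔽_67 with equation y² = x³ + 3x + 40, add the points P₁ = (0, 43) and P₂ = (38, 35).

(9, 40)

(0, 43) + (38, 35). λ = (35 - 43)/(38 - 0) ≡ 59/38 mod 67. 38⁻¹ ≡ 30 (mod 67), so λ ≡ 28.
  x = λ² - 0 - 38 = 784 - 38 ≡ 9; y = λ·(0 - 9) - 43 ≡ 40. → (9, 40)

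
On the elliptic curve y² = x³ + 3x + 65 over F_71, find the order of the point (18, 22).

4

2P: tangent at (18, 22): λ = (3·18² + 3)/(2·22) ≡ 52/44. 44⁻¹ ≡ 21 (mod 71) since 44·21 = 924 ≡ 1, so λ ≡ 52·21 ≡ 27.
  x = λ² - 18 - 18 = 729 - 36 ≡ 54; y = λ·(18 - 54) - 22 ≡ 0. → (54, 0)
3P: (54, 0) + (18, 22). λ = (22 - 0)/(18 - 54) ≡ 22/35 mod 71. 35⁻¹ ≡ 69 (mod 71) since 35·69 = 2415 ≡ 1, so λ ≡ 27.
  x = λ² - 54 - 18 = 729 - 72 ≡ 18; y = λ·(54 - 18) - 0 ≡ 49. → (18, 49)
4P: (18, 49) + (18, 22): same x and y₁ ≡ -y₂, so the sum is 𝒪.
4P = 𝒪, so the order is 4.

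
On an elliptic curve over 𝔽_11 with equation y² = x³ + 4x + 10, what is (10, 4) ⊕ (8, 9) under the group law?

(10, 4) + (8, 9). λ = (9 - 4)/(8 - 10) ≡ 5/9 mod 11. 9⁻¹ ≡ 5 (mod 11), so λ ≡ 3.
  x = λ² - 10 - 8 = 9 - 18 ≡ 2; y = λ·(10 - 2) - 4 ≡ 9. → (2, 9)

(2, 9)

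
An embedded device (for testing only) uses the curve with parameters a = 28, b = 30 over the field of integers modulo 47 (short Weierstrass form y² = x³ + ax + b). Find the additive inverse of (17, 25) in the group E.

-(17, 25) = (17, -25 mod 47) = (17, 22).

(17, 22)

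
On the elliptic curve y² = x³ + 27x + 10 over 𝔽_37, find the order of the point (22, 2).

2P: tangent at (22, 2): λ = (3·22² + 27)/(2·2) ≡ 36/4. 4⁻¹ ≡ 28 (mod 37), so λ ≡ 36·28 ≡ 9.
  x = λ² - 22 - 22 = 81 - 44 ≡ 0; y = λ·(22 - 0) - 2 ≡ 11. → (0, 11)
3P: (0, 11) + (22, 2). λ = (2 - 11)/(22 - 0) ≡ 28/22 mod 37. 22⁻¹ ≡ 32 (mod 37) since 22·32 = 704 ≡ 1, so λ ≡ 8.
  x = λ² - 0 - 22 = 64 - 22 ≡ 5; y = λ·(0 - 5) - 11 ≡ 23. → (5, 23)
4P: (5, 23) + (22, 2). λ = (2 - 23)/(22 - 5) ≡ 16/17 mod 37. 17⁻¹ ≡ 24 (mod 37), so λ ≡ 14.
  x = λ² - 5 - 22 = 196 - 27 ≡ 21; y = λ·(5 - 21) - 23 ≡ 12. → (21, 12)
5P: (21, 12) + (22, 2). λ = (2 - 12)/(22 - 21) ≡ 27/1 mod 37. 1⁻¹ ≡ 1 (mod 37), so λ ≡ 27.
  x = λ² - 21 - 22 = 729 - 43 ≡ 20; y = λ·(21 - 20) - 12 ≡ 15. → (20, 15)
6P: (20, 15) + (22, 2). λ = (2 - 15)/(22 - 20) ≡ 24/2 mod 37. 2⁻¹ ≡ 19 (mod 37) since 2·19 = 38 ≡ 1, so λ ≡ 12.
  x = λ² - 20 - 22 = 144 - 42 ≡ 28; y = λ·(20 - 28) - 15 ≡ 0. → (28, 0)
7P: (28, 0) + (22, 2). λ = (2 - 0)/(22 - 28) ≡ 2/31 mod 37. 31⁻¹ ≡ 6 (mod 37), so λ ≡ 12.
  x = λ² - 28 - 22 = 144 - 50 ≡ 20; y = λ·(28 - 20) - 0 ≡ 22. → (20, 22)
8P: (20, 22) + (22, 2). λ = (2 - 22)/(22 - 20) ≡ 17/2 mod 37. 2⁻¹ ≡ 19 (mod 37) since 2·19 = 38 ≡ 1, so λ ≡ 27.
  x = λ² - 20 - 22 = 729 - 42 ≡ 21; y = λ·(20 - 21) - 22 ≡ 25. → (21, 25)
9P: (21, 25) + (22, 2). λ = (2 - 25)/(22 - 21) ≡ 14/1 mod 37. 1⁻¹ ≡ 1 (mod 37), so λ ≡ 14.
  x = λ² - 21 - 22 = 196 - 43 ≡ 5; y = λ·(21 - 5) - 25 ≡ 14. → (5, 14)
10P: (5, 14) + (22, 2). λ = (2 - 14)/(22 - 5) ≡ 25/17 mod 37. 17⁻¹ ≡ 24 (mod 37), so λ ≡ 8.
  x = λ² - 5 - 22 = 64 - 27 ≡ 0; y = λ·(5 - 0) - 14 ≡ 26. → (0, 26)
11P: (0, 26) + (22, 2). λ = (2 - 26)/(22 - 0) ≡ 13/22 mod 37. 22⁻¹ ≡ 32 (mod 37) since 22·32 = 704 ≡ 1, so λ ≡ 9.
  x = λ² - 0 - 22 = 81 - 22 ≡ 22; y = λ·(0 - 22) - 26 ≡ 35. → (22, 35)
12P: (22, 35) + (22, 2): same x and y₁ ≡ -y₂, so the sum is O.
12P = O, so the order is 12.

12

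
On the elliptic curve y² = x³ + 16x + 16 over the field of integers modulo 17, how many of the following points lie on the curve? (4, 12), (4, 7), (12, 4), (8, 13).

(4, 12): 12² ≡ 8, rhs ≡ 8 → on.
(4, 7): 7² ≡ 15, rhs ≡ 8 → off.
(12, 4): 4² ≡ 16, rhs ≡ 15 → off.
(8, 13): 13² ≡ 16, rhs ≡ 10 → off.

1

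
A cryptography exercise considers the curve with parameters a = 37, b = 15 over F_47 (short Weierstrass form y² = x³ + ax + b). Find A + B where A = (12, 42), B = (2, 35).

(12, 42) + (2, 35). λ = (35 - 42)/(2 - 12) ≡ 40/37 mod 47. 37⁻¹ ≡ 14 (mod 47) since 37·14 = 518 ≡ 1, so λ ≡ 43.
  x = λ² - 12 - 2 = 1849 - 14 ≡ 2; y = λ·(12 - 2) - 42 ≡ 12. → (2, 12)

(2, 12)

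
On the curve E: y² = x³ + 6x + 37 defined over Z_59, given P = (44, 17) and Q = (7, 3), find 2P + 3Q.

First 2P:
Repeated addition: build up to 2P.
2P: tangent at (44, 17): λ = (3·44² + 6)/(2·17) ≡ 32/34. 34⁻¹ ≡ 33 (mod 59) since 34·33 = 1122 ≡ 1, so λ ≡ 32·33 ≡ 53.
  x = λ² - 44 - 44 = 2809 - 88 ≡ 7; y = λ·(44 - 7) - 17 ≡ 56. → (7, 56)
2P = (7, 56).
Next 3Q:
Repeated addition: build up to 3Q.
2Q: tangent at (7, 3): λ = (3·7² + 6)/(2·3) ≡ 35/6. 6⁻¹ ≡ 10 (mod 59) since 6·10 = 60 ≡ 1, so λ ≡ 35·10 ≡ 55.
  x = λ² - 7 - 7 = 3025 - 14 ≡ 2; y = λ·(7 - 2) - 3 ≡ 36. → (2, 36)
3Q: (2, 36) + (7, 3). λ = (3 - 36)/(7 - 2) ≡ 26/5 mod 59. 5⁻¹ ≡ 12 (mod 59) since 5·12 = 60 ≡ 1, so λ ≡ 17.
  x = λ² - 2 - 7 = 289 - 9 ≡ 44; y = λ·(2 - 44) - 36 ≡ 17. → (44, 17)
3Q = (44, 17).
Finally 2P + 3Q:
(7, 56) + (44, 17). λ = (17 - 56)/(44 - 7) ≡ 20/37 mod 59. 37⁻¹ ≡ 8 (mod 59), so λ ≡ 42.
  x = λ² - 7 - 44 = 1764 - 51 ≡ 2; y = λ·(7 - 2) - 56 ≡ 36. → (2, 36)

(2, 36)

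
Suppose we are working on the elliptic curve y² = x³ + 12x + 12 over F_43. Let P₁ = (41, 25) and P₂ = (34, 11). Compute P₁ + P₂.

(41, 25) + (34, 11). λ = (11 - 25)/(34 - 41) ≡ 29/36 mod 43. 36⁻¹ ≡ 6 (mod 43) since 36·6 = 216 ≡ 1, so λ ≡ 2.
  x = λ² - 41 - 34 = 4 - 75 ≡ 15; y = λ·(41 - 15) - 25 ≡ 27. → (15, 27)

(15, 27)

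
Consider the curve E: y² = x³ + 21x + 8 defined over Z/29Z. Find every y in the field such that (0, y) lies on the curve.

none

x³ + 21x + 8 = 8 ≡ 8 (mod 29).
8 is a non-residue mod 29; no y exists.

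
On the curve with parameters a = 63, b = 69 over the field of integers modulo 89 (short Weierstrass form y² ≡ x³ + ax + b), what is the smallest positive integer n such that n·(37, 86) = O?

2P: tangent at (37, 86): λ = (3·37² + 63)/(2·86) ≡ 76/83. 83⁻¹ ≡ 74 (mod 89), so λ ≡ 76·74 ≡ 17.
  x = λ² - 37 - 37 = 289 - 74 ≡ 37; y = λ·(37 - 37) - 86 ≡ 3. → (37, 3)
3P: (37, 3) + (37, 86): same x and y₁ ≡ -y₂, so the sum is O.
3P = O, so the order is 3.

3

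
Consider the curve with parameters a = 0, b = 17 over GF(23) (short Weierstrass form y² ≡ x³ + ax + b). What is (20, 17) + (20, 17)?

(1, 15)

tangent at (20, 17): λ = (3·20² + 0)/(2·17) ≡ 4/11. 11⁻¹ ≡ 21 (mod 23), so λ ≡ 4·21 ≡ 15.
  x = λ² - 20 - 20 = 225 - 40 ≡ 1; y = λ·(20 - 1) - 17 ≡ 15. → (1, 15)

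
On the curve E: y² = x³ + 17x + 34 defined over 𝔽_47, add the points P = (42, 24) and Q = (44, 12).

(44, 35)

(42, 24) + (44, 12). λ = (12 - 24)/(44 - 42) ≡ 35/2 mod 47. 2⁻¹ ≡ 24 (mod 47), so λ ≡ 41.
  x = λ² - 42 - 44 = 1681 - 86 ≡ 44; y = λ·(42 - 44) - 24 ≡ 35. → (44, 35)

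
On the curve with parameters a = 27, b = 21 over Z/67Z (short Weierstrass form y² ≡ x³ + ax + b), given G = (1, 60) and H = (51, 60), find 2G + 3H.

First 2G:
Repeated addition: build up to 2G.
2G: tangent at (1, 60): λ = (3·1² + 27)/(2·60) ≡ 30/53. 53⁻¹ ≡ 43 (mod 67), so λ ≡ 30·43 ≡ 17.
  x = λ² - 1 - 1 = 289 - 2 ≡ 19; y = λ·(1 - 19) - 60 ≡ 36. → (19, 36)
2G = (19, 36).
Next 3H:
Repeated addition: build up to 3H.
2H: tangent at (51, 60): λ = (3·51² + 27)/(2·60) ≡ 58/53. 53⁻¹ ≡ 43 (mod 67), so λ ≡ 58·43 ≡ 15.
  x = λ² - 51 - 51 = 225 - 102 ≡ 56; y = λ·(51 - 56) - 60 ≡ 66. → (56, 66)
3H: (56, 66) + (51, 60). λ = (60 - 66)/(51 - 56) ≡ 61/62 mod 67. 62⁻¹ ≡ 40 (mod 67) since 62·40 = 2480 ≡ 1, so λ ≡ 28.
  x = λ² - 56 - 51 = 784 - 107 ≡ 7; y = λ·(56 - 7) - 66 ≡ 33. → (7, 33)
3H = (7, 33).
Finally 2G + 3H:
(19, 36) + (7, 33). λ = (33 - 36)/(7 - 19) ≡ 64/55 mod 67. 55⁻¹ ≡ 39 (mod 67) since 55·39 = 2145 ≡ 1, so λ ≡ 17.
  x = λ² - 19 - 7 = 289 - 26 ≡ 62; y = λ·(19 - 62) - 36 ≡ 37. → (62, 37)

(62, 37)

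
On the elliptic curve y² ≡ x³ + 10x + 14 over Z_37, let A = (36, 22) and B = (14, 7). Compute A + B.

(36, 22) + (14, 7). λ = (7 - 22)/(14 - 36) ≡ 22/15 mod 37. 15⁻¹ ≡ 5 (mod 37), so λ ≡ 36.
  x = λ² - 36 - 14 = 1296 - 50 ≡ 25; y = λ·(36 - 25) - 22 ≡ 4. → (25, 4)

(25, 4)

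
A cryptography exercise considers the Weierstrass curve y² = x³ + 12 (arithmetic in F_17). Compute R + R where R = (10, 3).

tangent at (10, 3): λ = (3·10² + 0)/(2·3) ≡ 11/6. 6⁻¹ ≡ 3 (mod 17), so λ ≡ 11·3 ≡ 16.
  x = λ² - 10 - 10 = 256 - 20 ≡ 15; y = λ·(10 - 15) - 3 ≡ 2. → (15, 2)

(15, 2)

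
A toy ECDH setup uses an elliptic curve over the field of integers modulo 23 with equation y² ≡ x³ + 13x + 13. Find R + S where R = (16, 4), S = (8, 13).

(16, 4) + (8, 13). λ = (13 - 4)/(8 - 16) ≡ 9/15 mod 23. 15⁻¹ ≡ 20 (mod 23), so λ ≡ 19.
  x = λ² - 16 - 8 = 361 - 24 ≡ 15; y = λ·(16 - 15) - 4 ≡ 15. → (15, 15)

(15, 15)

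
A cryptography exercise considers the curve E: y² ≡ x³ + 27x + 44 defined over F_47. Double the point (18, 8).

tangent at (18, 8): λ = (3·18² + 27)/(2·8) ≡ 12/16. 16⁻¹ ≡ 3 (mod 47) since 16·3 = 48 ≡ 1, so λ ≡ 12·3 ≡ 36.
  x = λ² - 18 - 18 = 1296 - 36 ≡ 38; y = λ·(18 - 38) - 8 ≡ 24. → (38, 24)

(38, 24)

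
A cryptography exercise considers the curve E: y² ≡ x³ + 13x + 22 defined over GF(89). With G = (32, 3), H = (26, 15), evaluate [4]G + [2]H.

(20, 19)

First 4G:
Repeated addition: build up to 4G.
2G: tangent at (32, 3): λ = (3·32² + 13)/(2·3) ≡ 59/6. 6⁻¹ ≡ 15 (mod 89) since 6·15 = 90 ≡ 1, so λ ≡ 59·15 ≡ 84.
  x = λ² - 32 - 32 = 7056 - 64 ≡ 50; y = λ·(32 - 50) - 3 ≡ 87. → (50, 87)
3G: (50, 87) + (32, 3). λ = (3 - 87)/(32 - 50) ≡ 5/71 mod 89. 71⁻¹ ≡ 84 (mod 89), so λ ≡ 64.
  x = λ² - 50 - 32 = 4096 - 82 ≡ 9; y = λ·(50 - 9) - 87 ≡ 45. → (9, 45)
4G: (9, 45) + (32, 3). λ = (3 - 45)/(32 - 9) ≡ 47/23 mod 89. 23⁻¹ ≡ 31 (mod 89), so λ ≡ 33.
  x = λ² - 9 - 32 = 1089 - 41 ≡ 69; y = λ·(9 - 69) - 45 ≡ 22. → (69, 22)
4G = (69, 22).
Next 2H:
Repeated addition: build up to 2H.
2H: tangent at (26, 15): λ = (3·26² + 13)/(2·15) ≡ 83/30. 30⁻¹ ≡ 3 (mod 89), so λ ≡ 83·3 ≡ 71.
  x = λ² - 26 - 26 = 5041 - 52 ≡ 5; y = λ·(26 - 5) - 15 ≡ 52. → (5, 52)
2H = (5, 52).
Finally 4G + 2H:
(69, 22) + (5, 52). λ = (52 - 22)/(5 - 69) ≡ 30/25 mod 89. 25⁻¹ ≡ 57 (mod 89) since 25·57 = 1425 ≡ 1, so λ ≡ 19.
  x = λ² - 69 - 5 = 361 - 74 ≡ 20; y = λ·(69 - 20) - 22 ≡ 19. → (20, 19)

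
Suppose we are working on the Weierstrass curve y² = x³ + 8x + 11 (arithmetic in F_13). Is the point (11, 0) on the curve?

yes

y² = 0² ≡ 0; x³ + 8x + 11 = 1430 ≡ 0 (mod 13). 0 = 0.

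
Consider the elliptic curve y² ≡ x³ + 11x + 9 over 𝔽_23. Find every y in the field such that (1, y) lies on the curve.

none

x³ + 11x + 9 = 21 ≡ 21 (mod 23).
21 is a non-residue mod 23; no y exists.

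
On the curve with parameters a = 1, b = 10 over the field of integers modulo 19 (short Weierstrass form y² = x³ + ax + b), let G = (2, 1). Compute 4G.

Repeated addition: build up to 4G.
2G: tangent at (2, 1): λ = (3·2² + 1)/(2·1) ≡ 13/2. 2⁻¹ ≡ 10 (mod 19), so λ ≡ 13·10 ≡ 16.
  x = λ² - 2 - 2 = 256 - 4 ≡ 5; y = λ·(2 - 5) - 1 ≡ 8. → (5, 8)
3G: (5, 8) + (2, 1). λ = (1 - 8)/(2 - 5) ≡ 12/16 mod 19. 16⁻¹ ≡ 6 (mod 19), so λ ≡ 15.
  x = λ² - 5 - 2 = 225 - 7 ≡ 9; y = λ·(5 - 9) - 8 ≡ 8. → (9, 8)
4G: (9, 8) + (2, 1). λ = (1 - 8)/(2 - 9) ≡ 12/12 mod 19. 12⁻¹ ≡ 8 (mod 19), so λ ≡ 1.
  x = λ² - 9 - 2 = 1 - 11 ≡ 9; y = λ·(9 - 9) - 8 ≡ 11. → (9, 11)

(9, 11)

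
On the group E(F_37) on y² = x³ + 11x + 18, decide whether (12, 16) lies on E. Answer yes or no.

y² = 16² ≡ 34; x³ + 11x + 18 = 1878 ≡ 28 (mod 37). 34 ≠ 28.

no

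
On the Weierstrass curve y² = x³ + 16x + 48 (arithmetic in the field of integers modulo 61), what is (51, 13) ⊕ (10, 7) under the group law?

(51, 13) + (10, 7). λ = (7 - 13)/(10 - 51) ≡ 55/20 mod 61. 20⁻¹ ≡ 58 (mod 61), so λ ≡ 18.
  x = λ² - 51 - 10 = 324 - 61 ≡ 19; y = λ·(51 - 19) - 13 ≡ 14. → (19, 14)

(19, 14)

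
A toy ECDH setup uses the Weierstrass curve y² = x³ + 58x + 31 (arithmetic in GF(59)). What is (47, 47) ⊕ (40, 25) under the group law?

(18, 2)

(47, 47) + (40, 25). λ = (25 - 47)/(40 - 47) ≡ 37/52 mod 59. 52⁻¹ ≡ 42 (mod 59), so λ ≡ 20.
  x = λ² - 47 - 40 = 400 - 87 ≡ 18; y = λ·(47 - 18) - 47 ≡ 2. → (18, 2)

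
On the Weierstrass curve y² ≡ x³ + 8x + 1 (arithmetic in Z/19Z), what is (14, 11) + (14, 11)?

tangent at (14, 11): λ = (3·14² + 8)/(2·11) ≡ 7/3. 3⁻¹ ≡ 13 (mod 19), so λ ≡ 7·13 ≡ 15.
  x = λ² - 14 - 14 = 225 - 28 ≡ 7; y = λ·(14 - 7) - 11 ≡ 18. → (7, 18)

(7, 18)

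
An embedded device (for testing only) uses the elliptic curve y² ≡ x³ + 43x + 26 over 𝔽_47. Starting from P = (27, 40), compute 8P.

Double-and-add on 8 = (1000)₂. Start with P = (27, 40) for the leading 1-bit.
double: tangent at (27, 40): λ = (3·27² + 43)/(2·40) ≡ 21/33. 33⁻¹ ≡ 10 (mod 47), so λ ≡ 21·10 ≡ 22.
  x = λ² - 27 - 27 = 484 - 54 ≡ 7; y = λ·(27 - 7) - 40 ≡ 24. → (7, 24)
double: tangent at (7, 24): λ = (3·7² + 43)/(2·24) ≡ 2/1. 1⁻¹ ≡ 1 (mod 47) since 1·1 = 1 ≡ 1, so λ ≡ 2·1 ≡ 2.
  x = λ² - 7 - 7 = 4 - 14 ≡ 37; y = λ·(7 - 37) - 24 ≡ 10. → (37, 10)
double: tangent at (37, 10): λ = (3·37² + 43)/(2·10) ≡ 14/20. 20⁻¹ ≡ 40 (mod 47), so λ ≡ 14·40 ≡ 43.
  x = λ² - 37 - 37 = 1849 - 74 ≡ 36; y = λ·(37 - 36) - 10 ≡ 33. → (36, 33)

(36, 33)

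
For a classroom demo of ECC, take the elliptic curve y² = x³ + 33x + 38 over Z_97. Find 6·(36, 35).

Write P = (36, 35).
Double-and-add on 6 = (110)₂. Start with P = (36, 35) for the leading 1-bit.
double: tangent at (36, 35): λ = (3·36² + 33)/(2·35) ≡ 41/70. 70⁻¹ ≡ 79 (mod 97) since 70·79 = 5530 ≡ 1, so λ ≡ 41·79 ≡ 38.
  x = λ² - 36 - 36 = 1444 - 72 ≡ 14; y = λ·(36 - 14) - 35 ≡ 25. → (14, 25)
add P: (14, 25) + (36, 35). λ = (35 - 25)/(36 - 14) ≡ 10/22 mod 97. 22⁻¹ ≡ 75 (mod 97), so λ ≡ 71.
  x = λ² - 14 - 36 = 5041 - 50 ≡ 44; y = λ·(14 - 44) - 25 ≡ 76. → (44, 76)
double: tangent at (44, 76): λ = (3·44² + 33)/(2·76) ≡ 21/55. 55⁻¹ ≡ 30 (mod 97) since 55·30 = 1650 ≡ 1, so λ ≡ 21·30 ≡ 48.
  x = λ² - 44 - 44 = 2304 - 88 ≡ 82; y = λ·(44 - 82) - 76 ≡ 40. → (82, 40)

(82, 40)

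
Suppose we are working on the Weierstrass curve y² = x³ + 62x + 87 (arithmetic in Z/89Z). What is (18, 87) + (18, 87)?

(14, 36)

tangent at (18, 87): λ = (3·18² + 62)/(2·87) ≡ 55/85. 85⁻¹ ≡ 22 (mod 89) since 85·22 = 1870 ≡ 1, so λ ≡ 55·22 ≡ 53.
  x = λ² - 18 - 18 = 2809 - 36 ≡ 14; y = λ·(18 - 14) - 87 ≡ 36. → (14, 36)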